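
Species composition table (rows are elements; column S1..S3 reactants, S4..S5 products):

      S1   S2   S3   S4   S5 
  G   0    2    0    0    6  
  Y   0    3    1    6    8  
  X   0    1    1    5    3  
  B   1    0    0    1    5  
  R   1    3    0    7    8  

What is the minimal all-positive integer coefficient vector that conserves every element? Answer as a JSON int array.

Coefficients: [6, 3, 5, 1, 1]

G: 6·0+3·2+5·0 = 6 | 1·0+1·6 = 6
Y: 6·0+3·3+5·1 = 14 | 1·6+1·8 = 14
X: 6·0+3·1+5·1 = 8 | 1·5+1·3 = 8
B: 6·1+3·0+5·0 = 6 | 1·1+1·5 = 6
R: 6·1+3·3+5·0 = 15 | 1·7+1·8 = 15
gcd(6,3,5,1,1) = 1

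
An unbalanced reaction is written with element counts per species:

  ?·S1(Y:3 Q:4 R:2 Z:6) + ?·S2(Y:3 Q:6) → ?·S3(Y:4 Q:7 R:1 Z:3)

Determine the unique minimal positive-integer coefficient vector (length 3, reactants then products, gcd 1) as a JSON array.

Y: 3·3+5·3 = 24 | 6·4 = 24
Q: 3·4+5·6 = 42 | 6·7 = 42
R: 3·2+5·0 = 6 | 6·1 = 6
Z: 3·6+5·0 = 18 | 6·3 = 18
gcd(3,5,6) = 1

Coefficients: [3, 5, 6]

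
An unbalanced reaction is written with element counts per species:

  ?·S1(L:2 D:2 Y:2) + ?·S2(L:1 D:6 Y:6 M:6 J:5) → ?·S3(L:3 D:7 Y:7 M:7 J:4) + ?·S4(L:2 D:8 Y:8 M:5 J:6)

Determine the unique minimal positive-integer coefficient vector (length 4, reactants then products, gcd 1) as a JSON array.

Coefficients: [3, 4, 2, 2]

L: 3·2+4·1 = 10 | 2·3+2·2 = 10
D: 3·2+4·6 = 30 | 2·7+2·8 = 30
Y: 3·2+4·6 = 30 | 2·7+2·8 = 30
M: 3·0+4·6 = 24 | 2·7+2·5 = 24
J: 3·0+4·5 = 20 | 2·4+2·6 = 20
gcd(3,4,2,2) = 1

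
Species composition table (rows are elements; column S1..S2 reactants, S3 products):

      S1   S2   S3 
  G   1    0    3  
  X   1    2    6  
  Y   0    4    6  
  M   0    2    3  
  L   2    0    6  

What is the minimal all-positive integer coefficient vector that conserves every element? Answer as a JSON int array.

G: 6·1+3·0 = 6 | 2·3 = 6
X: 6·1+3·2 = 12 | 2·6 = 12
Y: 6·0+3·4 = 12 | 2·6 = 12
M: 6·0+3·2 = 6 | 2·3 = 6
L: 6·2+3·0 = 12 | 2·6 = 12
gcd(6,3,2) = 1

Coefficients: [6, 3, 2]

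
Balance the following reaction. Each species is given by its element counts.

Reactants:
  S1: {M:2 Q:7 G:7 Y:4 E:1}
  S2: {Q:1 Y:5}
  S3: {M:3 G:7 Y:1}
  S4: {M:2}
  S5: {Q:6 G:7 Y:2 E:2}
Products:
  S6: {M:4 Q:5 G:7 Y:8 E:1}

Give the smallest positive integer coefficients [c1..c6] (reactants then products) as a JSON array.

Coefficients: [1, 6, 2, 6, 2, 5]

M: 1·2+6·0+2·3+6·2+2·0 = 20 | 5·4 = 20
Q: 1·7+6·1+2·0+6·0+2·6 = 25 | 5·5 = 25
G: 1·7+6·0+2·7+6·0+2·7 = 35 | 5·7 = 35
Y: 1·4+6·5+2·1+6·0+2·2 = 40 | 5·8 = 40
E: 1·1+6·0+2·0+6·0+2·2 = 5 | 5·1 = 5
gcd(1,6,2,6,2,5) = 1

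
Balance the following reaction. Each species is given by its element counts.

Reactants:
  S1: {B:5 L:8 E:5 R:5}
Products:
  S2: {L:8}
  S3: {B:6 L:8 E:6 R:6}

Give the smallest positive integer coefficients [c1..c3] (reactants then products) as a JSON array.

B: 6·5 = 30 | 1·0+5·6 = 30
L: 6·8 = 48 | 1·8+5·8 = 48
E: 6·5 = 30 | 1·0+5·6 = 30
R: 6·5 = 30 | 1·0+5·6 = 30
gcd(6,1,5) = 1

Coefficients: [6, 1, 5]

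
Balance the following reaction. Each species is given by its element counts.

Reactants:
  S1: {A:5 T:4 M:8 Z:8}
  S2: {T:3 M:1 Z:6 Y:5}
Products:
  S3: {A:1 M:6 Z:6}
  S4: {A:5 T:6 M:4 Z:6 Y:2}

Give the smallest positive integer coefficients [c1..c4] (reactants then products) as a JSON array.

Coefficients: [6, 2, 5, 5]

A: 6·5+2·0 = 30 | 5·1+5·5 = 30
T: 6·4+2·3 = 30 | 5·0+5·6 = 30
M: 6·8+2·1 = 50 | 5·6+5·4 = 50
Z: 6·8+2·6 = 60 | 5·6+5·6 = 60
Y: 6·0+2·5 = 10 | 5·0+5·2 = 10
gcd(6,2,5,5) = 1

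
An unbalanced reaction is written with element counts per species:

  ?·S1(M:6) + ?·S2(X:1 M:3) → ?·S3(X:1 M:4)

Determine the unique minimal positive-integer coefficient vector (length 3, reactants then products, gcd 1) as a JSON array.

X: 1·0+6·1 = 6 | 6·1 = 6
M: 1·6+6·3 = 24 | 6·4 = 24
gcd(1,6,6) = 1

Coefficients: [1, 6, 6]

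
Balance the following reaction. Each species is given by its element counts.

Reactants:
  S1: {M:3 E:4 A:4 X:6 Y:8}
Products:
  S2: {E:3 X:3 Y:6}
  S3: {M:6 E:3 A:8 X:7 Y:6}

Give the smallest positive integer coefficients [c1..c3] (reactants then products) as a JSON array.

M: 6·3 = 18 | 5·0+3·6 = 18
E: 6·4 = 24 | 5·3+3·3 = 24
A: 6·4 = 24 | 5·0+3·8 = 24
X: 6·6 = 36 | 5·3+3·7 = 36
Y: 6·8 = 48 | 5·6+3·6 = 48
gcd(6,5,3) = 1

Coefficients: [6, 5, 3]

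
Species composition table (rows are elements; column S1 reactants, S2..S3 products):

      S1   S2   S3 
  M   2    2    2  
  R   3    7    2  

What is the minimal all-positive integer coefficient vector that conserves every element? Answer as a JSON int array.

Coefficients: [5, 1, 4]

M: 5·2 = 10 | 1·2+4·2 = 10
R: 5·3 = 15 | 1·7+4·2 = 15
gcd(5,1,4) = 1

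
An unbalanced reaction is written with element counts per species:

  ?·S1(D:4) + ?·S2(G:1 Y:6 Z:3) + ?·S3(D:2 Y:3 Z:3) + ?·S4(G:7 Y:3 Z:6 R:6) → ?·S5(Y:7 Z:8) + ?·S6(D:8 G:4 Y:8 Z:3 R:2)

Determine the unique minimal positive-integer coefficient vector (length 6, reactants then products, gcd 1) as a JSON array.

Coefficients: [4, 5, 4, 1, 3, 3]

D: 4·4+5·0+4·2+1·0 = 24 | 3·0+3·8 = 24
G: 4·0+5·1+4·0+1·7 = 12 | 3·0+3·4 = 12
Y: 4·0+5·6+4·3+1·3 = 45 | 3·7+3·8 = 45
Z: 4·0+5·3+4·3+1·6 = 33 | 3·8+3·3 = 33
R: 4·0+5·0+4·0+1·6 = 6 | 3·0+3·2 = 6
gcd(4,5,4,1,3,3) = 1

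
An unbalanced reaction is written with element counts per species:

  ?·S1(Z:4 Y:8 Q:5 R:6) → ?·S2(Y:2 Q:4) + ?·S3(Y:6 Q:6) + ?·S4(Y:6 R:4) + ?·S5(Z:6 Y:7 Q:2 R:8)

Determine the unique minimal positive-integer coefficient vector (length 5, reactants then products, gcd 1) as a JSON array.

Z: 6·4 = 24 | 4·0+1·0+1·0+4·6 = 24
Y: 6·8 = 48 | 4·2+1·6+1·6+4·7 = 48
Q: 6·5 = 30 | 4·4+1·6+1·0+4·2 = 30
R: 6·6 = 36 | 4·0+1·0+1·4+4·8 = 36
gcd(6,4,1,1,4) = 1

Coefficients: [6, 4, 1, 1, 4]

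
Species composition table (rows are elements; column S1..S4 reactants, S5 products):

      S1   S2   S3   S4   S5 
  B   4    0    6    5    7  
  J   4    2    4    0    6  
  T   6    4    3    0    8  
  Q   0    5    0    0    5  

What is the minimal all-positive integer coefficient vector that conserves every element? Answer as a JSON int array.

B: 1·4+3·0+2·6+1·5 = 21 | 3·7 = 21
J: 1·4+3·2+2·4+1·0 = 18 | 3·6 = 18
T: 1·6+3·4+2·3+1·0 = 24 | 3·8 = 24
Q: 1·0+3·5+2·0+1·0 = 15 | 3·5 = 15
gcd(1,3,2,1,3) = 1

Coefficients: [1, 3, 2, 1, 3]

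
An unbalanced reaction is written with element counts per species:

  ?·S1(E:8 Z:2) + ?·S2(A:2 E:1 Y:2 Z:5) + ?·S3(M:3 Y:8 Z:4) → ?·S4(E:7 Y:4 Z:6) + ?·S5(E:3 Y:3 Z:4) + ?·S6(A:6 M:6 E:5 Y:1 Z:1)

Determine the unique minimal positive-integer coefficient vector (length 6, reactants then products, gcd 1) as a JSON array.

A: 4·0+3·2+2·0 = 6 | 3·0+3·0+1·6 = 6
M: 4·0+3·0+2·3 = 6 | 3·0+3·0+1·6 = 6
E: 4·8+3·1+2·0 = 35 | 3·7+3·3+1·5 = 35
Y: 4·0+3·2+2·8 = 22 | 3·4+3·3+1·1 = 22
Z: 4·2+3·5+2·4 = 31 | 3·6+3·4+1·1 = 31
gcd(4,3,2,3,3,1) = 1

Coefficients: [4, 3, 2, 3, 3, 1]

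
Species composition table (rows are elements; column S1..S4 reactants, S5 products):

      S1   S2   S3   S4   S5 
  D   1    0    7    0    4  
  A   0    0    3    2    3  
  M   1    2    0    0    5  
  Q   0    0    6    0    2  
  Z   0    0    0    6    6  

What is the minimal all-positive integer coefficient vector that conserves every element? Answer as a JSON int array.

D: 5·1+5·0+1·7+3·0 = 12 | 3·4 = 12
A: 5·0+5·0+1·3+3·2 = 9 | 3·3 = 9
M: 5·1+5·2+1·0+3·0 = 15 | 3·5 = 15
Q: 5·0+5·0+1·6+3·0 = 6 | 3·2 = 6
Z: 5·0+5·0+1·0+3·6 = 18 | 3·6 = 18
gcd(5,5,1,3,3) = 1

Coefficients: [5, 5, 1, 3, 3]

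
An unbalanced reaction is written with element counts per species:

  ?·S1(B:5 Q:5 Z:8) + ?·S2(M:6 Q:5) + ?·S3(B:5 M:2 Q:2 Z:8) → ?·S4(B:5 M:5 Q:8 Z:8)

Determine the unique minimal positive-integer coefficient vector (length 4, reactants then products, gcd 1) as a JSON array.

Coefficients: [3, 3, 1, 4]

B: 3·5+3·0+1·5 = 20 | 4·5 = 20
M: 3·0+3·6+1·2 = 20 | 4·5 = 20
Q: 3·5+3·5+1·2 = 32 | 4·8 = 32
Z: 3·8+3·0+1·8 = 32 | 4·8 = 32
gcd(3,3,1,4) = 1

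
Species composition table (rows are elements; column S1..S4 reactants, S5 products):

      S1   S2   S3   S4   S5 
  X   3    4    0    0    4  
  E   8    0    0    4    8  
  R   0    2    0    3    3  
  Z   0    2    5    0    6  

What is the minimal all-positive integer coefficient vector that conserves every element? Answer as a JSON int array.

X: 4·3+3·4+6·0+4·0 = 24 | 6·4 = 24
E: 4·8+3·0+6·0+4·4 = 48 | 6·8 = 48
R: 4·0+3·2+6·0+4·3 = 18 | 6·3 = 18
Z: 4·0+3·2+6·5+4·0 = 36 | 6·6 = 36
gcd(4,3,6,4,6) = 1

Coefficients: [4, 3, 6, 4, 6]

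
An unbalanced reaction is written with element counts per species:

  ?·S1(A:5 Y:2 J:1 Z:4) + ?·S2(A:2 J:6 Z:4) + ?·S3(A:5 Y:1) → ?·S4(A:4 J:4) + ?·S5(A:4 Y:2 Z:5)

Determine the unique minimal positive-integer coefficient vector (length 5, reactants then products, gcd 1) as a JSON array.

A: 2·5+3·2+4·5 = 36 | 5·4+4·4 = 36
Y: 2·2+3·0+4·1 = 8 | 5·0+4·2 = 8
J: 2·1+3·6+4·0 = 20 | 5·4+4·0 = 20
Z: 2·4+3·4+4·0 = 20 | 5·0+4·5 = 20
gcd(2,3,4,5,4) = 1

Coefficients: [2, 3, 4, 5, 4]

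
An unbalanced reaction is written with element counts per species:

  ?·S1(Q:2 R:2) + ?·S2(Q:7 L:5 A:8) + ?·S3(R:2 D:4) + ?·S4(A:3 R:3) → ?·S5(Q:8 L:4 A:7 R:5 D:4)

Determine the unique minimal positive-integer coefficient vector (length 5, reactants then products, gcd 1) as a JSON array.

Coefficients: [6, 4, 5, 1, 5]

Q: 6·2+4·7+5·0+1·0 = 40 | 5·8 = 40
L: 6·0+4·5+5·0+1·0 = 20 | 5·4 = 20
A: 6·0+4·8+5·0+1·3 = 35 | 5·7 = 35
R: 6·2+4·0+5·2+1·3 = 25 | 5·5 = 25
D: 6·0+4·0+5·4+1·0 = 20 | 5·4 = 20
gcd(6,4,5,1,5) = 1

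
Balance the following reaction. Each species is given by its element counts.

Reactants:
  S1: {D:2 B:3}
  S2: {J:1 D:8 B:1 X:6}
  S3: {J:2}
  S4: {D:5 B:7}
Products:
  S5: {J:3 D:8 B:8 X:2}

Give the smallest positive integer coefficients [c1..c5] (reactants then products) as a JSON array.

J: 3·0+1·1+4·2+2·0 = 9 | 3·3 = 9
D: 3·2+1·8+4·0+2·5 = 24 | 3·8 = 24
B: 3·3+1·1+4·0+2·7 = 24 | 3·8 = 24
X: 3·0+1·6+4·0+2·0 = 6 | 3·2 = 6
gcd(3,1,4,2,3) = 1

Coefficients: [3, 1, 4, 2, 3]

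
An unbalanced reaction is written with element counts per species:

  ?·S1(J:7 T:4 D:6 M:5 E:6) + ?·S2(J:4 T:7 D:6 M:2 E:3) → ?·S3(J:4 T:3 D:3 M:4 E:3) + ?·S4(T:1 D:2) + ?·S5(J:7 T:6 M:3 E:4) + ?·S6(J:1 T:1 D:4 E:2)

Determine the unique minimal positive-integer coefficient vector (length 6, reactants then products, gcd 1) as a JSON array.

J: 5·7+4·4 = 51 | 6·4+6·0+3·7+6·1 = 51
T: 5·4+4·7 = 48 | 6·3+6·1+3·6+6·1 = 48
D: 5·6+4·6 = 54 | 6·3+6·2+3·0+6·4 = 54
M: 5·5+4·2 = 33 | 6·4+6·0+3·3+6·0 = 33
E: 5·6+4·3 = 42 | 6·3+6·0+3·4+6·2 = 42
gcd(5,4,6,6,3,6) = 1

Coefficients: [5, 4, 6, 6, 3, 6]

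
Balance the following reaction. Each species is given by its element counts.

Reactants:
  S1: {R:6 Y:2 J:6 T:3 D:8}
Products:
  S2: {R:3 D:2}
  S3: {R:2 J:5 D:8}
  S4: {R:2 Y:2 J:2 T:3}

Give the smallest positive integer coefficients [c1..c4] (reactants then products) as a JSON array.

R: 5·6 = 30 | 4·3+4·2+5·2 = 30
Y: 5·2 = 10 | 4·0+4·0+5·2 = 10
J: 5·6 = 30 | 4·0+4·5+5·2 = 30
T: 5·3 = 15 | 4·0+4·0+5·3 = 15
D: 5·8 = 40 | 4·2+4·8+5·0 = 40
gcd(5,4,4,5) = 1

Coefficients: [5, 4, 4, 5]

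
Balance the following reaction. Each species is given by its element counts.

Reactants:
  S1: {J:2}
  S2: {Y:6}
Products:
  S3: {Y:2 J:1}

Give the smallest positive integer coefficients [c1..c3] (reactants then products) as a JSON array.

Coefficients: [3, 2, 6]

Y: 3·0+2·6 = 12 | 6·2 = 12
J: 3·2+2·0 = 6 | 6·1 = 6
gcd(3,2,6) = 1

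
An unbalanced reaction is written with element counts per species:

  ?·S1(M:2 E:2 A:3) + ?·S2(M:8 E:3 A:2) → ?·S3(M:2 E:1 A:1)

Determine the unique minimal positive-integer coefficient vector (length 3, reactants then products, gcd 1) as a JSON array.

M: 1·2+1·8 = 10 | 5·2 = 10
E: 1·2+1·3 = 5 | 5·1 = 5
A: 1·3+1·2 = 5 | 5·1 = 5
gcd(1,1,5) = 1

Coefficients: [1, 1, 5]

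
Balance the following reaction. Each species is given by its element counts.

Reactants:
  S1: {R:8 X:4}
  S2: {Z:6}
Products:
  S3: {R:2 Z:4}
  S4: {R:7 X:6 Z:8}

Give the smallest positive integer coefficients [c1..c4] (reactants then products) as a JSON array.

R: 3·8+6·0 = 24 | 5·2+2·7 = 24
X: 3·4+6·0 = 12 | 5·0+2·6 = 12
Z: 3·0+6·6 = 36 | 5·4+2·8 = 36
gcd(3,6,5,2) = 1

Coefficients: [3, 6, 5, 2]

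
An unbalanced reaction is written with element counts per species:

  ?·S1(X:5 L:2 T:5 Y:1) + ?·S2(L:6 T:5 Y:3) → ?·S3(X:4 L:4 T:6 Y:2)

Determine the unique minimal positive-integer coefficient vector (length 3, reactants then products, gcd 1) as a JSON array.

Coefficients: [4, 2, 5]

X: 4·5+2·0 = 20 | 5·4 = 20
L: 4·2+2·6 = 20 | 5·4 = 20
T: 4·5+2·5 = 30 | 5·6 = 30
Y: 4·1+2·3 = 10 | 5·2 = 10
gcd(4,2,5) = 1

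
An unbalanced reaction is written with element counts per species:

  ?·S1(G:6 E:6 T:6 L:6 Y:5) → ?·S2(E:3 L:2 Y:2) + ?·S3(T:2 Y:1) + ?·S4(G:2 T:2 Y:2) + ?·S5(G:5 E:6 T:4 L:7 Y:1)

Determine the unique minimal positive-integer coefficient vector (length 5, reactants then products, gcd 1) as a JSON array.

G: 3·6 = 18 | 2·0+1·0+4·2+2·5 = 18
E: 3·6 = 18 | 2·3+1·0+4·0+2·6 = 18
T: 3·6 = 18 | 2·0+1·2+4·2+2·4 = 18
L: 3·6 = 18 | 2·2+1·0+4·0+2·7 = 18
Y: 3·5 = 15 | 2·2+1·1+4·2+2·1 = 15
gcd(3,2,1,4,2) = 1

Coefficients: [3, 2, 1, 4, 2]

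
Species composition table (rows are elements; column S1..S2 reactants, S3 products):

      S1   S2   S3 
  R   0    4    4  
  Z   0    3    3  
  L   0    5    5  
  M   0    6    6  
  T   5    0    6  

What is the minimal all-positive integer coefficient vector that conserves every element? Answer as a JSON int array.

R: 6·0+5·4 = 20 | 5·4 = 20
Z: 6·0+5·3 = 15 | 5·3 = 15
L: 6·0+5·5 = 25 | 5·5 = 25
M: 6·0+5·6 = 30 | 5·6 = 30
T: 6·5+5·0 = 30 | 5·6 = 30
gcd(6,5,5) = 1

Coefficients: [6, 5, 5]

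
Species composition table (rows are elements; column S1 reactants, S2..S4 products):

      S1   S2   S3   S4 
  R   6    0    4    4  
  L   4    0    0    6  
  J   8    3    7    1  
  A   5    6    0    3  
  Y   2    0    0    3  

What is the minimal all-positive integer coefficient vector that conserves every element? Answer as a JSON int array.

R: 6·6 = 36 | 3·0+5·4+4·4 = 36
L: 6·4 = 24 | 3·0+5·0+4·6 = 24
J: 6·8 = 48 | 3·3+5·7+4·1 = 48
A: 6·5 = 30 | 3·6+5·0+4·3 = 30
Y: 6·2 = 12 | 3·0+5·0+4·3 = 12
gcd(6,3,5,4) = 1

Coefficients: [6, 3, 5, 4]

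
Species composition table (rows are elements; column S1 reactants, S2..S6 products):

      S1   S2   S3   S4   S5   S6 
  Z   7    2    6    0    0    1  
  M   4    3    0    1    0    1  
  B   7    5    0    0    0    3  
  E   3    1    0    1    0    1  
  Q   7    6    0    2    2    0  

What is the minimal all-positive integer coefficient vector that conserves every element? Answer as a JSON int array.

Z: 4·7 = 28 | 2·2+3·6+4·0+4·0+6·1 = 28
M: 4·4 = 16 | 2·3+3·0+4·1+4·0+6·1 = 16
B: 4·7 = 28 | 2·5+3·0+4·0+4·0+6·3 = 28
E: 4·3 = 12 | 2·1+3·0+4·1+4·0+6·1 = 12
Q: 4·7 = 28 | 2·6+3·0+4·2+4·2+6·0 = 28
gcd(4,2,3,4,4,6) = 1

Coefficients: [4, 2, 3, 4, 4, 6]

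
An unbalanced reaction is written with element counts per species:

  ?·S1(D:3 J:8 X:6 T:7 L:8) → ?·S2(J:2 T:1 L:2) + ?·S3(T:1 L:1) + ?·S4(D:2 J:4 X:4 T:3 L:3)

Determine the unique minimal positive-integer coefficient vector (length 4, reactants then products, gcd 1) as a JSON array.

Coefficients: [2, 2, 3, 3]

D: 2·3 = 6 | 2·0+3·0+3·2 = 6
J: 2·8 = 16 | 2·2+3·0+3·4 = 16
X: 2·6 = 12 | 2·0+3·0+3·4 = 12
T: 2·7 = 14 | 2·1+3·1+3·3 = 14
L: 2·8 = 16 | 2·2+3·1+3·3 = 16
gcd(2,2,3,3) = 1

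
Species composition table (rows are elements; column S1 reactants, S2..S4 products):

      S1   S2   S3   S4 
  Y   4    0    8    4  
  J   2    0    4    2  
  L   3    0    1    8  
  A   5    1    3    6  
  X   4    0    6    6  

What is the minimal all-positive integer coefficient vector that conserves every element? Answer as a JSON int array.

Y: 3·4 = 12 | 6·0+1·8+1·4 = 12
J: 3·2 = 6 | 6·0+1·4+1·2 = 6
L: 3·3 = 9 | 6·0+1·1+1·8 = 9
A: 3·5 = 15 | 6·1+1·3+1·6 = 15
X: 3·4 = 12 | 6·0+1·6+1·6 = 12
gcd(3,6,1,1) = 1

Coefficients: [3, 6, 1, 1]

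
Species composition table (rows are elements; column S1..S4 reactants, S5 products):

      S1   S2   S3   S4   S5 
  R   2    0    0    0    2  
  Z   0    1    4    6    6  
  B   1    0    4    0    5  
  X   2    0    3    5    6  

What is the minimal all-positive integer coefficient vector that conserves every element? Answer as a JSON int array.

Coefficients: [5, 4, 5, 1, 5]

R: 5·2+4·0+5·0+1·0 = 10 | 5·2 = 10
Z: 5·0+4·1+5·4+1·6 = 30 | 5·6 = 30
B: 5·1+4·0+5·4+1·0 = 25 | 5·5 = 25
X: 5·2+4·0+5·3+1·5 = 30 | 5·6 = 30
gcd(5,4,5,1,5) = 1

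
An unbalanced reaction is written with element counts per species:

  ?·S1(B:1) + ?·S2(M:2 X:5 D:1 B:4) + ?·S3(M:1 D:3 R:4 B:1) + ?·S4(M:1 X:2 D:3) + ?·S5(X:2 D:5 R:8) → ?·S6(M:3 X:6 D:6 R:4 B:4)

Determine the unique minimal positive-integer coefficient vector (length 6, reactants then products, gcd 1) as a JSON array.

Coefficients: [1, 4, 3, 4, 1, 5]

M: 1·0+4·2+3·1+4·1+1·0 = 15 | 5·3 = 15
X: 1·0+4·5+3·0+4·2+1·2 = 30 | 5·6 = 30
D: 1·0+4·1+3·3+4·3+1·5 = 30 | 5·6 = 30
R: 1·0+4·0+3·4+4·0+1·8 = 20 | 5·4 = 20
B: 1·1+4·4+3·1+4·0+1·0 = 20 | 5·4 = 20
gcd(1,4,3,4,1,5) = 1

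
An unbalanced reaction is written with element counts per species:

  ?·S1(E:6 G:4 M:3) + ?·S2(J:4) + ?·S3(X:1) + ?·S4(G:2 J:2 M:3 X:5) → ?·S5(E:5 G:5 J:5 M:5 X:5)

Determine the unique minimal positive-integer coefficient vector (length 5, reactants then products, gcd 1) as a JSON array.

E: 5·6+5·0+5·0+5·0 = 30 | 6·5 = 30
G: 5·4+5·0+5·0+5·2 = 30 | 6·5 = 30
J: 5·0+5·4+5·0+5·2 = 30 | 6·5 = 30
M: 5·3+5·0+5·0+5·3 = 30 | 6·5 = 30
X: 5·0+5·0+5·1+5·5 = 30 | 6·5 = 30
gcd(5,5,5,5,6) = 1

Coefficients: [5, 5, 5, 5, 6]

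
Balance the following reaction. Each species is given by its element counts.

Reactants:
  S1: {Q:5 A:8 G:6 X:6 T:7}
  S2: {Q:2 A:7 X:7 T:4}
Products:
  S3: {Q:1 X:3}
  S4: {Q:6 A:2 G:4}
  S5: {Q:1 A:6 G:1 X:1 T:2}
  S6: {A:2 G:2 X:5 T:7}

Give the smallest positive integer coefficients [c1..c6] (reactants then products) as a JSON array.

Coefficients: [2, 2, 4, 1, 4, 2]

Q: 2·5+2·2 = 14 | 4·1+1·6+4·1+2·0 = 14
A: 2·8+2·7 = 30 | 4·0+1·2+4·6+2·2 = 30
G: 2·6+2·0 = 12 | 4·0+1·4+4·1+2·2 = 12
X: 2·6+2·7 = 26 | 4·3+1·0+4·1+2·5 = 26
T: 2·7+2·4 = 22 | 4·0+1·0+4·2+2·7 = 22
gcd(2,2,4,1,4,2) = 1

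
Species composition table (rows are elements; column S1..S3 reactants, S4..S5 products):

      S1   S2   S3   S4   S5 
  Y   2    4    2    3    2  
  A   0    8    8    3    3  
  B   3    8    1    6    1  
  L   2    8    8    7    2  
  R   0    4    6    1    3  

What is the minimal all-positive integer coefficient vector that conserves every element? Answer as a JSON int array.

Coefficients: [6, 1, 2, 4, 4]

Y: 6·2+1·4+2·2 = 20 | 4·3+4·2 = 20
A: 6·0+1·8+2·8 = 24 | 4·3+4·3 = 24
B: 6·3+1·8+2·1 = 28 | 4·6+4·1 = 28
L: 6·2+1·8+2·8 = 36 | 4·7+4·2 = 36
R: 6·0+1·4+2·6 = 16 | 4·1+4·3 = 16
gcd(6,1,2,4,4) = 1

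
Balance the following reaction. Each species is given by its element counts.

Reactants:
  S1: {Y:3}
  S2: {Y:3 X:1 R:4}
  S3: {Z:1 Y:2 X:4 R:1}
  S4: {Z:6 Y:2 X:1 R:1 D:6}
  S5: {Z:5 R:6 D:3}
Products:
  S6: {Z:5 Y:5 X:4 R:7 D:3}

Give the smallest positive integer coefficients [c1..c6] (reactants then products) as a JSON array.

Coefficients: [2, 3, 4, 1, 3, 5]

Z: 2·0+3·0+4·1+1·6+3·5 = 25 | 5·5 = 25
Y: 2·3+3·3+4·2+1·2+3·0 = 25 | 5·5 = 25
X: 2·0+3·1+4·4+1·1+3·0 = 20 | 5·4 = 20
R: 2·0+3·4+4·1+1·1+3·6 = 35 | 5·7 = 35
D: 2·0+3·0+4·0+1·6+3·3 = 15 | 5·3 = 15
gcd(2,3,4,1,3,5) = 1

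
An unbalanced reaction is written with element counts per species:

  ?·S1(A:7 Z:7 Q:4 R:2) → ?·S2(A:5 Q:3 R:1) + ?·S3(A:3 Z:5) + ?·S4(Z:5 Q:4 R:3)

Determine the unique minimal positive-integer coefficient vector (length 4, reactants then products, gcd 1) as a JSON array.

A: 5·7 = 35 | 4·5+5·3+2·0 = 35
Z: 5·7 = 35 | 4·0+5·5+2·5 = 35
Q: 5·4 = 20 | 4·3+5·0+2·4 = 20
R: 5·2 = 10 | 4·1+5·0+2·3 = 10
gcd(5,4,5,2) = 1

Coefficients: [5, 4, 5, 2]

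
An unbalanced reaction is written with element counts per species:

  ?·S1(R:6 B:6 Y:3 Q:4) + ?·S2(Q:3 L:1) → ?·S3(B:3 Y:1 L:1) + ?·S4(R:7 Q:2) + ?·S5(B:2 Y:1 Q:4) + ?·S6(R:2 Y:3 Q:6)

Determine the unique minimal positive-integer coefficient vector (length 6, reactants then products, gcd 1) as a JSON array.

R: 5·6+6·0 = 30 | 6·0+4·7+6·0+1·2 = 30
B: 5·6+6·0 = 30 | 6·3+4·0+6·2+1·0 = 30
Y: 5·3+6·0 = 15 | 6·1+4·0+6·1+1·3 = 15
Q: 5·4+6·3 = 38 | 6·0+4·2+6·4+1·6 = 38
L: 5·0+6·1 = 6 | 6·1+4·0+6·0+1·0 = 6
gcd(5,6,6,4,6,1) = 1

Coefficients: [5, 6, 6, 4, 6, 1]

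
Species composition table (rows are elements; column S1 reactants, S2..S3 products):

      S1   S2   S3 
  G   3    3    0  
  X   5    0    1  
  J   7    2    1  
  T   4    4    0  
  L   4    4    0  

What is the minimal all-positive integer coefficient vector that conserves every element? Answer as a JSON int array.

Coefficients: [1, 1, 5]

G: 1·3 = 3 | 1·3+5·0 = 3
X: 1·5 = 5 | 1·0+5·1 = 5
J: 1·7 = 7 | 1·2+5·1 = 7
T: 1·4 = 4 | 1·4+5·0 = 4
L: 1·4 = 4 | 1·4+5·0 = 4
gcd(1,1,5) = 1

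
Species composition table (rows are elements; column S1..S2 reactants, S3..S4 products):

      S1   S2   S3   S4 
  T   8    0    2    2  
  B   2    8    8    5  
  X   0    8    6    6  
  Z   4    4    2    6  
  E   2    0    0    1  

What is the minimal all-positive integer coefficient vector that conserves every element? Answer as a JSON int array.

T: 1·8+3·0 = 8 | 2·2+2·2 = 8
B: 1·2+3·8 = 26 | 2·8+2·5 = 26
X: 1·0+3·8 = 24 | 2·6+2·6 = 24
Z: 1·4+3·4 = 16 | 2·2+2·6 = 16
E: 1·2+3·0 = 2 | 2·0+2·1 = 2
gcd(1,3,2,2) = 1

Coefficients: [1, 3, 2, 2]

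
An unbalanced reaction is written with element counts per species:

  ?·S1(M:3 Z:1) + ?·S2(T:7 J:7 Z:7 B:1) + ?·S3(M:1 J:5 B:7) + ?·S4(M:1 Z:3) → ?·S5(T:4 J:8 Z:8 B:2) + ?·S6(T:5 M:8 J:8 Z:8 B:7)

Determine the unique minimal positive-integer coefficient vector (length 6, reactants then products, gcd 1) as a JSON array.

T: 4·0+2·7+2·0+2·0 = 14 | 1·4+2·5 = 14
M: 4·3+2·0+2·1+2·1 = 16 | 1·0+2·8 = 16
J: 4·0+2·7+2·5+2·0 = 24 | 1·8+2·8 = 24
Z: 4·1+2·7+2·0+2·3 = 24 | 1·8+2·8 = 24
B: 4·0+2·1+2·7+2·0 = 16 | 1·2+2·7 = 16
gcd(4,2,2,2,1,2) = 1

Coefficients: [4, 2, 2, 2, 1, 2]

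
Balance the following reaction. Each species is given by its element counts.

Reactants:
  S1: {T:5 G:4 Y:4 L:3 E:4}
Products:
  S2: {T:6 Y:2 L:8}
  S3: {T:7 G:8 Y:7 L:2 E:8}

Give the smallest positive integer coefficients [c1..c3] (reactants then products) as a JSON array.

T: 4·5 = 20 | 1·6+2·7 = 20
G: 4·4 = 16 | 1·0+2·8 = 16
Y: 4·4 = 16 | 1·2+2·7 = 16
L: 4·3 = 12 | 1·8+2·2 = 12
E: 4·4 = 16 | 1·0+2·8 = 16
gcd(4,1,2) = 1

Coefficients: [4, 1, 2]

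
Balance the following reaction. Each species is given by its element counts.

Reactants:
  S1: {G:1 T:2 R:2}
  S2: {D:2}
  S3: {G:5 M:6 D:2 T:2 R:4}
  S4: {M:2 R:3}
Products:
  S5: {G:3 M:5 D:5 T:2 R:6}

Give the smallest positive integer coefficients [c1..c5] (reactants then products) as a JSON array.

Coefficients: [1, 4, 1, 2, 2]

G: 1·1+4·0+1·5+2·0 = 6 | 2·3 = 6
M: 1·0+4·0+1·6+2·2 = 10 | 2·5 = 10
D: 1·0+4·2+1·2+2·0 = 10 | 2·5 = 10
T: 1·2+4·0+1·2+2·0 = 4 | 2·2 = 4
R: 1·2+4·0+1·4+2·3 = 12 | 2·6 = 12
gcd(1,4,1,2,2) = 1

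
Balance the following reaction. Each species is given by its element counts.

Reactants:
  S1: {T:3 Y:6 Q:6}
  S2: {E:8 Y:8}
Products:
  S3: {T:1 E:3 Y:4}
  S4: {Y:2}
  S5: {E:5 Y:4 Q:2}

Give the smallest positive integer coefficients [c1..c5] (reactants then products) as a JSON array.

Coefficients: [1, 3, 3, 3, 3]

T: 1·3+3·0 = 3 | 3·1+3·0+3·0 = 3
E: 1·0+3·8 = 24 | 3·3+3·0+3·5 = 24
Y: 1·6+3·8 = 30 | 3·4+3·2+3·4 = 30
Q: 1·6+3·0 = 6 | 3·0+3·0+3·2 = 6
gcd(1,3,3,3,3) = 1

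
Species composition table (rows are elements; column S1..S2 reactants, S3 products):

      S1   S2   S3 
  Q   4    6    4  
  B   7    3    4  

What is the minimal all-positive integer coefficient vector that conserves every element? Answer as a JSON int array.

Q: 2·4+2·6 = 20 | 5·4 = 20
B: 2·7+2·3 = 20 | 5·4 = 20
gcd(2,2,5) = 1

Coefficients: [2, 2, 5]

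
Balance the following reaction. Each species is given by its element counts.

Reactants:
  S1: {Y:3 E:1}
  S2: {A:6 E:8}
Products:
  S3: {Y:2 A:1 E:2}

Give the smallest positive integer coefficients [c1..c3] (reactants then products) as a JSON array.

Y: 4·3+1·0 = 12 | 6·2 = 12
A: 4·0+1·6 = 6 | 6·1 = 6
E: 4·1+1·8 = 12 | 6·2 = 12
gcd(4,1,6) = 1

Coefficients: [4, 1, 6]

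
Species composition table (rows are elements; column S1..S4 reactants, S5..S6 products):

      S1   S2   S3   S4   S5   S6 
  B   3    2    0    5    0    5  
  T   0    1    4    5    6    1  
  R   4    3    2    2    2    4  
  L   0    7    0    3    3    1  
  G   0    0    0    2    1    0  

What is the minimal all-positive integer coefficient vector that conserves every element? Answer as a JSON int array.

B: 2·3+2·2+6·0+3·5 = 25 | 6·0+5·5 = 25
T: 2·0+2·1+6·4+3·5 = 41 | 6·6+5·1 = 41
R: 2·4+2·3+6·2+3·2 = 32 | 6·2+5·4 = 32
L: 2·0+2·7+6·0+3·3 = 23 | 6·3+5·1 = 23
G: 2·0+2·0+6·0+3·2 = 6 | 6·1+5·0 = 6
gcd(2,2,6,3,6,5) = 1

Coefficients: [2, 2, 6, 3, 6, 5]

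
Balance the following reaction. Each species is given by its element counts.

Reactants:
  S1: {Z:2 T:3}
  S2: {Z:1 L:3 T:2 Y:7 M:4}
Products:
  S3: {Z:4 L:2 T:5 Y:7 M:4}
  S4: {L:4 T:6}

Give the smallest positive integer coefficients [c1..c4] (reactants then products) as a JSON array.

Z: 6·2+4·1 = 16 | 4·4+1·0 = 16
L: 6·0+4·3 = 12 | 4·2+1·4 = 12
T: 6·3+4·2 = 26 | 4·5+1·6 = 26
Y: 6·0+4·7 = 28 | 4·7+1·0 = 28
M: 6·0+4·4 = 16 | 4·4+1·0 = 16
gcd(6,4,4,1) = 1

Coefficients: [6, 4, 4, 1]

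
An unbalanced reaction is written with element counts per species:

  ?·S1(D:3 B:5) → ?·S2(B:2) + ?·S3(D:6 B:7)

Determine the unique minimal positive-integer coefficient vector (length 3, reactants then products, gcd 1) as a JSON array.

D: 4·3 = 12 | 3·0+2·6 = 12
B: 4·5 = 20 | 3·2+2·7 = 20
gcd(4,3,2) = 1

Coefficients: [4, 3, 2]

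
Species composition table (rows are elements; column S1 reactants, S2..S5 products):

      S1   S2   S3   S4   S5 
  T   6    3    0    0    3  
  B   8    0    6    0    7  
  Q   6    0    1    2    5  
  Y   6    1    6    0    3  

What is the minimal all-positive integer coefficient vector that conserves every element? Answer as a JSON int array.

Coefficients: [5, 6, 2, 4, 4]

T: 5·6 = 30 | 6·3+2·0+4·0+4·3 = 30
B: 5·8 = 40 | 6·0+2·6+4·0+4·7 = 40
Q: 5·6 = 30 | 6·0+2·1+4·2+4·5 = 30
Y: 5·6 = 30 | 6·1+2·6+4·0+4·3 = 30
gcd(5,6,2,4,4) = 1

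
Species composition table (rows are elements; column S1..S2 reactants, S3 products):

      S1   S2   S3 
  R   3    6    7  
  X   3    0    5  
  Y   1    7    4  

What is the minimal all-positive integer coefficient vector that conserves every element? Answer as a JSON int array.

Coefficients: [5, 1, 3]

R: 5·3+1·6 = 21 | 3·7 = 21
X: 5·3+1·0 = 15 | 3·5 = 15
Y: 5·1+1·7 = 12 | 3·4 = 12
gcd(5,1,3) = 1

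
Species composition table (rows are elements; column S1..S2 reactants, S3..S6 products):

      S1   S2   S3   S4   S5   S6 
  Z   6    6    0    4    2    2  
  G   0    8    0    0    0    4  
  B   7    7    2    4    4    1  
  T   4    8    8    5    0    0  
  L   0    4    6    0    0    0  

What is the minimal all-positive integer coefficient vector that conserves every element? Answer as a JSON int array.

Z: 3·6+3·6 = 36 | 2·0+4·4+4·2+6·2 = 36
G: 3·0+3·8 = 24 | 2·0+4·0+4·0+6·4 = 24
B: 3·7+3·7 = 42 | 2·2+4·4+4·4+6·1 = 42
T: 3·4+3·8 = 36 | 2·8+4·5+4·0+6·0 = 36
L: 3·0+3·4 = 12 | 2·6+4·0+4·0+6·0 = 12
gcd(3,3,2,4,4,6) = 1

Coefficients: [3, 3, 2, 4, 4, 6]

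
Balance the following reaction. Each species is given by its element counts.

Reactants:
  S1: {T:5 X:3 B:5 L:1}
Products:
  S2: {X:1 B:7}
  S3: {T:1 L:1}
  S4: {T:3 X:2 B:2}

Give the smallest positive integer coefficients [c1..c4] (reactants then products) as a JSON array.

T: 3·5 = 15 | 1·0+3·1+4·3 = 15
X: 3·3 = 9 | 1·1+3·0+4·2 = 9
B: 3·5 = 15 | 1·7+3·0+4·2 = 15
L: 3·1 = 3 | 1·0+3·1+4·0 = 3
gcd(3,1,3,4) = 1

Coefficients: [3, 1, 3, 4]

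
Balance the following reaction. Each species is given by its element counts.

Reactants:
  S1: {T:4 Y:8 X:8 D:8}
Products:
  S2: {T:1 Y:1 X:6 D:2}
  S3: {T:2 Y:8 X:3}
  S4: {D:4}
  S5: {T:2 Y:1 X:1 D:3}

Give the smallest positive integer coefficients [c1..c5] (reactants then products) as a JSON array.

T: 5·4 = 20 | 4·1+4·2+5·0+4·2 = 20
Y: 5·8 = 40 | 4·1+4·8+5·0+4·1 = 40
X: 5·8 = 40 | 4·6+4·3+5·0+4·1 = 40
D: 5·8 = 40 | 4·2+4·0+5·4+4·3 = 40
gcd(5,4,4,5,4) = 1

Coefficients: [5, 4, 4, 5, 4]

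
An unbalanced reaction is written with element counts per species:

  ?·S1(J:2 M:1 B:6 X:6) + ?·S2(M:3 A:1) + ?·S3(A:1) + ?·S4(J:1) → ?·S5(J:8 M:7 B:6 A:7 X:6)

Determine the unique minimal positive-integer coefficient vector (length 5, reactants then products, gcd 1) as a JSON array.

J: 1·2+2·0+5·0+6·1 = 8 | 1·8 = 8
M: 1·1+2·3+5·0+6·0 = 7 | 1·7 = 7
B: 1·6+2·0+5·0+6·0 = 6 | 1·6 = 6
A: 1·0+2·1+5·1+6·0 = 7 | 1·7 = 7
X: 1·6+2·0+5·0+6·0 = 6 | 1·6 = 6
gcd(1,2,5,6,1) = 1

Coefficients: [1, 2, 5, 6, 1]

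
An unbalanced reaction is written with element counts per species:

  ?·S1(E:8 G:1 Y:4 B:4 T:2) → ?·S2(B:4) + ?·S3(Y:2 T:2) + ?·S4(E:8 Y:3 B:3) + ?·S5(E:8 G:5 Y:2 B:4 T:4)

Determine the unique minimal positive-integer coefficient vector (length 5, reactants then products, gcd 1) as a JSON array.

E: 5·8 = 40 | 1·0+3·0+4·8+1·8 = 40
G: 5·1 = 5 | 1·0+3·0+4·0+1·5 = 5
Y: 5·4 = 20 | 1·0+3·2+4·3+1·2 = 20
B: 5·4 = 20 | 1·4+3·0+4·3+1·4 = 20
T: 5·2 = 10 | 1·0+3·2+4·0+1·4 = 10
gcd(5,1,3,4,1) = 1

Coefficients: [5, 1, 3, 4, 1]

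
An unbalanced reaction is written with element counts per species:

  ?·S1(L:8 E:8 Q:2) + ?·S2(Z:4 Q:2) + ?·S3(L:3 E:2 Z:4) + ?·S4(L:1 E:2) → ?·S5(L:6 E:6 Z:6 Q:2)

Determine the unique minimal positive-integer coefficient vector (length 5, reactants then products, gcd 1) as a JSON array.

Coefficients: [2, 4, 5, 5, 6]

L: 2·8+4·0+5·3+5·1 = 36 | 6·6 = 36
E: 2·8+4·0+5·2+5·2 = 36 | 6·6 = 36
Z: 2·0+4·4+5·4+5·0 = 36 | 6·6 = 36
Q: 2·2+4·2+5·0+5·0 = 12 | 6·2 = 12
gcd(2,4,5,5,6) = 1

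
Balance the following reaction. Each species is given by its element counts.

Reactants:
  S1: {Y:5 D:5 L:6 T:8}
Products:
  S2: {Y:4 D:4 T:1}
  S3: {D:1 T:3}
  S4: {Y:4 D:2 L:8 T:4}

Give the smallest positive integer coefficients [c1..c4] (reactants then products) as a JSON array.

Coefficients: [4, 2, 6, 3]

Y: 4·5 = 20 | 2·4+6·0+3·4 = 20
D: 4·5 = 20 | 2·4+6·1+3·2 = 20
L: 4·6 = 24 | 2·0+6·0+3·8 = 24
T: 4·8 = 32 | 2·1+6·3+3·4 = 32
gcd(4,2,6,3) = 1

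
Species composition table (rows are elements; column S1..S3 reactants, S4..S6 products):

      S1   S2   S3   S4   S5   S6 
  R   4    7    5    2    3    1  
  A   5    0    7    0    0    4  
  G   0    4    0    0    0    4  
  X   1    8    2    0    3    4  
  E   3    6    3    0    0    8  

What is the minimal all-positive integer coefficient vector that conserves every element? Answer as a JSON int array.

R: 1·4+3·7+1·5 = 30 | 6·2+5·3+3·1 = 30
A: 1·5+3·0+1·7 = 12 | 6·0+5·0+3·4 = 12
G: 1·0+3·4+1·0 = 12 | 6·0+5·0+3·4 = 12
X: 1·1+3·8+1·2 = 27 | 6·0+5·3+3·4 = 27
E: 1·3+3·6+1·3 = 24 | 6·0+5·0+3·8 = 24
gcd(1,3,1,6,5,3) = 1

Coefficients: [1, 3, 1, 6, 5, 3]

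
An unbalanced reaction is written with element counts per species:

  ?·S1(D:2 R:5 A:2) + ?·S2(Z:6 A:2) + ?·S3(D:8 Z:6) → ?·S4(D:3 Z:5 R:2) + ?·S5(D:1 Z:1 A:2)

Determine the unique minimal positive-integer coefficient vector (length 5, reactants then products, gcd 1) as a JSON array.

D: 2·2+3·0+2·8 = 20 | 5·3+5·1 = 20
Z: 2·0+3·6+2·6 = 30 | 5·5+5·1 = 30
R: 2·5+3·0+2·0 = 10 | 5·2+5·0 = 10
A: 2·2+3·2+2·0 = 10 | 5·0+5·2 = 10
gcd(2,3,2,5,5) = 1

Coefficients: [2, 3, 2, 5, 5]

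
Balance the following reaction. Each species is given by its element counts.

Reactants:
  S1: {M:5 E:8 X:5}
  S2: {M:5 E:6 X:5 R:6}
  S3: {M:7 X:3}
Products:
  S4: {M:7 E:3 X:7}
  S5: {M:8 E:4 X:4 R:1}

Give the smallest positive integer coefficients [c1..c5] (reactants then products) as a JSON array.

M: 3·5+1·5+6·7 = 62 | 2·7+6·8 = 62
E: 3·8+1·6+6·0 = 30 | 2·3+6·4 = 30
X: 3·5+1·5+6·3 = 38 | 2·7+6·4 = 38
R: 3·0+1·6+6·0 = 6 | 2·0+6·1 = 6
gcd(3,1,6,2,6) = 1

Coefficients: [3, 1, 6, 2, 6]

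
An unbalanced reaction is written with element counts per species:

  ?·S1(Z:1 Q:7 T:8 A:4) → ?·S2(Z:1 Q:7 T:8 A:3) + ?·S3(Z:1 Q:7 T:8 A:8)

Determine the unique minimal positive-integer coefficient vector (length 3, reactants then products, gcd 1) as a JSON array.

Coefficients: [5, 4, 1]

Z: 5·1 = 5 | 4·1+1·1 = 5
Q: 5·7 = 35 | 4·7+1·7 = 35
T: 5·8 = 40 | 4·8+1·8 = 40
A: 5·4 = 20 | 4·3+1·8 = 20
gcd(5,4,1) = 1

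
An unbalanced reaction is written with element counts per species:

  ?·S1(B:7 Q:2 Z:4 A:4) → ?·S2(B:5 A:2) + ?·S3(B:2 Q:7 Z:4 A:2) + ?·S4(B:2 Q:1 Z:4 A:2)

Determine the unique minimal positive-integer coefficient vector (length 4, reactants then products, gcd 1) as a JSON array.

B: 6·7 = 42 | 6·5+1·2+5·2 = 42
Q: 6·2 = 12 | 6·0+1·7+5·1 = 12
Z: 6·4 = 24 | 6·0+1·4+5·4 = 24
A: 6·4 = 24 | 6·2+1·2+5·2 = 24
gcd(6,6,1,5) = 1

Coefficients: [6, 6, 1, 5]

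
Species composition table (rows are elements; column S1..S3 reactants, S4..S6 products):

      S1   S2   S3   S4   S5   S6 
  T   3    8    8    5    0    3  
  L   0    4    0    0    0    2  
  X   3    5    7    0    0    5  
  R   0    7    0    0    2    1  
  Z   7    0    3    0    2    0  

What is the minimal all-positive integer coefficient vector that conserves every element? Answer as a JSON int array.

Coefficients: [1, 2, 1, 3, 5, 4]

T: 1·3+2·8+1·8 = 27 | 3·5+5·0+4·3 = 27
L: 1·0+2·4+1·0 = 8 | 3·0+5·0+4·2 = 8
X: 1·3+2·5+1·7 = 20 | 3·0+5·0+4·5 = 20
R: 1·0+2·7+1·0 = 14 | 3·0+5·2+4·1 = 14
Z: 1·7+2·0+1·3 = 10 | 3·0+5·2+4·0 = 10
gcd(1,2,1,3,5,4) = 1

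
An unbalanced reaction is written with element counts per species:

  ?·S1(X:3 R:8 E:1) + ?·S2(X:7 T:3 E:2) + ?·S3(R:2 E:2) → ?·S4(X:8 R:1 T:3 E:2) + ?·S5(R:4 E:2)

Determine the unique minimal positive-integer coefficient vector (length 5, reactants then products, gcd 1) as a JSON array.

X: 2·3+6·7+3·0 = 48 | 6·8+4·0 = 48
R: 2·8+6·0+3·2 = 22 | 6·1+4·4 = 22
T: 2·0+6·3+3·0 = 18 | 6·3+4·0 = 18
E: 2·1+6·2+3·2 = 20 | 6·2+4·2 = 20
gcd(2,6,3,6,4) = 1

Coefficients: [2, 6, 3, 6, 4]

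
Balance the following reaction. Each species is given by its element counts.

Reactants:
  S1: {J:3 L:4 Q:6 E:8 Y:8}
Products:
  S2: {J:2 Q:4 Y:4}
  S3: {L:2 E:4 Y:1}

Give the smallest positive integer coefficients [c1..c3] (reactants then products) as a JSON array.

Coefficients: [2, 3, 4]

J: 2·3 = 6 | 3·2+4·0 = 6
L: 2·4 = 8 | 3·0+4·2 = 8
Q: 2·6 = 12 | 3·4+4·0 = 12
E: 2·8 = 16 | 3·0+4·4 = 16
Y: 2·8 = 16 | 3·4+4·1 = 16
gcd(2,3,4) = 1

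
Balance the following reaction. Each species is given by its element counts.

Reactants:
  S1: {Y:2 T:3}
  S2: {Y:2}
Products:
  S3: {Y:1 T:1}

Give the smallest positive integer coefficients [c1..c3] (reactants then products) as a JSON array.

Y: 2·2+1·2 = 6 | 6·1 = 6
T: 2·3+1·0 = 6 | 6·1 = 6
gcd(2,1,6) = 1

Coefficients: [2, 1, 6]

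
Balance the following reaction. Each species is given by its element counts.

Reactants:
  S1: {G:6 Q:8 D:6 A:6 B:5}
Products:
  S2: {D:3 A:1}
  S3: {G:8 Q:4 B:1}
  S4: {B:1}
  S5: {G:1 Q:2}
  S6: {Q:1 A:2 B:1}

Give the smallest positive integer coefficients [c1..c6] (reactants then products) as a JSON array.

G: 2·6 = 12 | 4·0+1·8+5·0+4·1+4·0 = 12
Q: 2·8 = 16 | 4·0+1·4+5·0+4·2+4·1 = 16
D: 2·6 = 12 | 4·3+1·0+5·0+4·0+4·0 = 12
A: 2·6 = 12 | 4·1+1·0+5·0+4·0+4·2 = 12
B: 2·5 = 10 | 4·0+1·1+5·1+4·0+4·1 = 10
gcd(2,4,1,5,4,4) = 1

Coefficients: [2, 4, 1, 5, 4, 4]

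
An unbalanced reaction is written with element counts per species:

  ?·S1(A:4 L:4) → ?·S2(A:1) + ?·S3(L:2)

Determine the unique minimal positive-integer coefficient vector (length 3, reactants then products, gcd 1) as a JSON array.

Coefficients: [1, 4, 2]

A: 1·4 = 4 | 4·1+2·0 = 4
L: 1·4 = 4 | 4·0+2·2 = 4
gcd(1,4,2) = 1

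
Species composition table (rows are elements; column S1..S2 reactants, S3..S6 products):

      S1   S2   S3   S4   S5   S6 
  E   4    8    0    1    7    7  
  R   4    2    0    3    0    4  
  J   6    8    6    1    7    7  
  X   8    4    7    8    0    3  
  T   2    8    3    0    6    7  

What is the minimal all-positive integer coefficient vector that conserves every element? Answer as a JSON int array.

Coefficients: [3, 6, 1, 4, 5, 3]

E: 3·4+6·8 = 60 | 1·0+4·1+5·7+3·7 = 60
R: 3·4+6·2 = 24 | 1·0+4·3+5·0+3·4 = 24
J: 3·6+6·8 = 66 | 1·6+4·1+5·7+3·7 = 66
X: 3·8+6·4 = 48 | 1·7+4·8+5·0+3·3 = 48
T: 3·2+6·8 = 54 | 1·3+4·0+5·6+3·7 = 54
gcd(3,6,1,4,5,3) = 1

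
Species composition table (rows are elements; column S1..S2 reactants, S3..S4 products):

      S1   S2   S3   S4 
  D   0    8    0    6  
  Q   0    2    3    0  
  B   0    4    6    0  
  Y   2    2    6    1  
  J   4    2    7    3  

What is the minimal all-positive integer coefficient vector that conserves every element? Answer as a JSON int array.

Coefficients: [5, 3, 2, 4]

D: 5·0+3·8 = 24 | 2·0+4·6 = 24
Q: 5·0+3·2 = 6 | 2·3+4·0 = 6
B: 5·0+3·4 = 12 | 2·6+4·0 = 12
Y: 5·2+3·2 = 16 | 2·6+4·1 = 16
J: 5·4+3·2 = 26 | 2·7+4·3 = 26
gcd(5,3,2,4) = 1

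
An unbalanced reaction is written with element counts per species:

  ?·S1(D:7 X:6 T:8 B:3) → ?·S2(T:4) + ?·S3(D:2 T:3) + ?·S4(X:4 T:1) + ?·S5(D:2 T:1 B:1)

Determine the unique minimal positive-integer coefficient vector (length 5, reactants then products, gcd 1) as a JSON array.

D: 2·7 = 14 | 1·0+1·2+3·0+6·2 = 14
X: 2·6 = 12 | 1·0+1·0+3·4+6·0 = 12
T: 2·8 = 16 | 1·4+1·3+3·1+6·1 = 16
B: 2·3 = 6 | 1·0+1·0+3·0+6·1 = 6
gcd(2,1,1,3,6) = 1

Coefficients: [2, 1, 1, 3, 6]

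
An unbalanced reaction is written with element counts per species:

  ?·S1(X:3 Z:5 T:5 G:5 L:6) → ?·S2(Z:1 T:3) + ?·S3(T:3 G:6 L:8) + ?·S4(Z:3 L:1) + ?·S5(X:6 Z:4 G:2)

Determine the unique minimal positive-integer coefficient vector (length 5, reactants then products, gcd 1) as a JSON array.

X: 6·3 = 18 | 6·0+4·0+4·0+3·6 = 18
Z: 6·5 = 30 | 6·1+4·0+4·3+3·4 = 30
T: 6·5 = 30 | 6·3+4·3+4·0+3·0 = 30
G: 6·5 = 30 | 6·0+4·6+4·0+3·2 = 30
L: 6·6 = 36 | 6·0+4·8+4·1+3·0 = 36
gcd(6,6,4,4,3) = 1

Coefficients: [6, 6, 4, 4, 3]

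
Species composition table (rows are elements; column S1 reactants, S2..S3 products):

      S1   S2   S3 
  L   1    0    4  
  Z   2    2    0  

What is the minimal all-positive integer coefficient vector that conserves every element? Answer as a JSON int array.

Coefficients: [4, 4, 1]

L: 4·1 = 4 | 4·0+1·4 = 4
Z: 4·2 = 8 | 4·2+1·0 = 8
gcd(4,4,1) = 1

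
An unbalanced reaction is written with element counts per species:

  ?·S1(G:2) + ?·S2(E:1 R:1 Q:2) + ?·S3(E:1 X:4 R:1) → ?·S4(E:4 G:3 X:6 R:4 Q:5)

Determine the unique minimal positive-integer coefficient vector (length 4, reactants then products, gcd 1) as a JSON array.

Coefficients: [3, 5, 3, 2]

E: 3·0+5·1+3·1 = 8 | 2·4 = 8
G: 3·2+5·0+3·0 = 6 | 2·3 = 6
X: 3·0+5·0+3·4 = 12 | 2·6 = 12
R: 3·0+5·1+3·1 = 8 | 2·4 = 8
Q: 3·0+5·2+3·0 = 10 | 2·5 = 10
gcd(3,5,3,2) = 1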